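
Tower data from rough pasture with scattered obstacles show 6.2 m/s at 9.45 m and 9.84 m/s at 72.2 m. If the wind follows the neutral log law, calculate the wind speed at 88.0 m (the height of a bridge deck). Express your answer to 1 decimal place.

Log law: V ∝ ln(z/z₀). From the pair, with r = V₁/V₂ = 0.63008,
ln z₀ = (ln z₁ − r·ln z₂)/(1 − r) = (2.2460 − 0.63008×4.2794)/0.36992 = -1.2175 → z₀ = 0.2960 m
V₃ = V₁ · ln(z₃/z₀)/ln(z₁/z₀) = 6.2 × 5.6948/3.4635 = 10.1943 m/s

10.2 m/s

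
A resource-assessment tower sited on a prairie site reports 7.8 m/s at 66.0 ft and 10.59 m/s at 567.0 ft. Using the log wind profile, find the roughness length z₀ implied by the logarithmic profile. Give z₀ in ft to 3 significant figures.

z₀ ≈ 0.162 ft

Log law: V(z) ∝ ln(z/z₀). With r = V₁/V₂ = 7.8/10.59 = 0.73654,
r · ln(z₂/z₀) = ln(z₁/z₀) ⇒ ln z₀ = (ln z₁ − r·ln z₂)/(1 − r)
ln z₀ = (4.18965 − 0.73654×6.34036) / 0.26346 = -1.8231
z₀ = exp(-1.8231) = 0.1615 ft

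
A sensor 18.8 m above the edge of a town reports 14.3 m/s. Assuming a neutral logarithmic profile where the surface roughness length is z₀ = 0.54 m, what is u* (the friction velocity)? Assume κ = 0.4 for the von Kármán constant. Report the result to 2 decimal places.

u* ≈ 1.61 m/s

Log law: V(z) = (u*/κ) · ln(z/z₀) ⇒ u* = κ · V / ln(z/z₀)
u* = 0.4 × 14.3 / ln(18.8/0.54) = 0.4 × 14.3 / 3.5500
   = 5.7200 / 3.5500 = 1.6112 m/s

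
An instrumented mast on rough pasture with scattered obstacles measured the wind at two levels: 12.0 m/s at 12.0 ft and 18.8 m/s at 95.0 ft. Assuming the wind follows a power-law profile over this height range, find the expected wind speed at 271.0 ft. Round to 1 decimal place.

23.6 m/s

First find α: α = ln(V₂/V₁)/ln(z₂/z₁) = ln(18.8/12.0)/ln(95.0/12.0) = 0.44895/2.06897 = 0.2170
Extrapolate from 95.0 ft to 271.0 ft: V₃ = 18.8 × (271.0/95.0)^0.2170 = 18.8 × 1.2554 = 23.6017 m/s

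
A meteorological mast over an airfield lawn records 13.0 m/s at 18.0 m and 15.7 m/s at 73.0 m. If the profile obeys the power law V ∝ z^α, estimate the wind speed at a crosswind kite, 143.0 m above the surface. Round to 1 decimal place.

First find α: α = ln(V₂/V₁)/ln(z₂/z₁) = ln(15.7/13.0)/ln(73.0/18.0) = 0.18871/1.40009 = 0.1348
Extrapolate from 73.0 m to 143.0 m: V₃ = 15.7 × (143.0/73.0)^0.1348 = 15.7 × 1.0949 = 17.1893 m/s

17.2 m/s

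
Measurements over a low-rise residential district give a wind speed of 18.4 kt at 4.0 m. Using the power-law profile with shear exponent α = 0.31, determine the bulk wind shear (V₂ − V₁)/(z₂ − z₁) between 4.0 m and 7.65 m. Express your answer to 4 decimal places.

Power law: V₂ = V₁ · (z₂/z₁)^α = 18.4 × (1.9125)^0.31 = 22.4965 kt
ΔV/Δz = (22.4965 − 18.4)/(7.65 − 4.0) = 4.0965/3.6500 = 1.12232 kt/m

1.1223 kt/m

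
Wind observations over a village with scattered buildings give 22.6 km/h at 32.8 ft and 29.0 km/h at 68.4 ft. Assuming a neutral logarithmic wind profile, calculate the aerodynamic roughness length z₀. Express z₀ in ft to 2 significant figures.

z₀ ≈ 2.4 ft

Log law: V(z) ∝ ln(z/z₀). With r = V₁/V₂ = 22.6/29.0 = 0.77931,
r · ln(z₂/z₀) = ln(z₁/z₀) ⇒ ln z₀ = (ln z₁ − r·ln z₂)/(1 − r)
ln z₀ = (3.49043 − 0.77931×4.22537) / 0.22069 = 0.8952
z₀ = exp(0.8952) = 2.448 ft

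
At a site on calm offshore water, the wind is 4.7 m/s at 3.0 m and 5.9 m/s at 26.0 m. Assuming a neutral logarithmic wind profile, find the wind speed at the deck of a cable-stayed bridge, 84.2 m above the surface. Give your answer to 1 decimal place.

Log law: V ∝ ln(z/z₀). From the pair, with r = V₁/V₂ = 0.79661,
ln z₀ = (ln z₁ − r·ln z₂)/(1 − r) = (1.0986 − 0.79661×3.2581)/0.20339 = -7.3594 → z₀ = 0.0006366 m
V₃ = V₁ · ln(z₃/z₀)/ln(z₁/z₀) = 4.7 × 11.7926/8.4580 = 6.5530 m/s

6.6 m/s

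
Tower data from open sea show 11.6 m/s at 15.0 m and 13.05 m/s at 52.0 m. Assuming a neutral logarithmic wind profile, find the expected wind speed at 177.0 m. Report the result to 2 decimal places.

Log law: V ∝ ln(z/z₀). From the pair, with r = V₁/V₂ = 0.88889,
ln z₀ = (ln z₁ − r·ln z₂)/(1 − r) = (2.7081 − 0.88889×3.9512)/0.11111 = -7.2375 → z₀ = 0.0007191 m
V₃ = V₁ · ln(z₃/z₀)/ln(z₁/z₀) = 11.6 × 12.4136/9.9455 = 14.4787 m/s

14.48 m/s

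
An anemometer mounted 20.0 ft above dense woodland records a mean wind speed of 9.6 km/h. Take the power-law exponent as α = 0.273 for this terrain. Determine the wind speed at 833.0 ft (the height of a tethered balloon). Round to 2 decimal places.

Power-law profile: V₂ = V₁ · (z₂/z₁)^α
V₂ = 9.6 × (833.0/20.0)^0.273 = 9.6 × (41.6500)^0.273
    = 9.6 × 2.7679 = 26.5721 km/h

26.57 km/h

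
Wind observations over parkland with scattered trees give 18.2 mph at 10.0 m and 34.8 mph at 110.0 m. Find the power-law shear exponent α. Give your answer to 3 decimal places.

Power law: V₂/V₁ = (z₂/z₁)^α ⇒ α = ln(V₂/V₁) / ln(z₂/z₁)
α = ln(34.8/18.2) / ln(110.0/10.0) = ln(1.9121) / ln(11.0000)
  = 0.64820 / 2.39790 = 0.27032

α ≈ 0.270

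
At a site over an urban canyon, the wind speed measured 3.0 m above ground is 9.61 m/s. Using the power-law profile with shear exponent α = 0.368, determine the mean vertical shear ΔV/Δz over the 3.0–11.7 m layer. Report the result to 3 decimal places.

Power law: V₂ = V₁ · (z₂/z₁)^α = 9.61 × (3.9000)^0.368 = 15.8575 m/s
ΔV/Δz = (15.8575 − 9.61)/(11.7 − 3.0) = 6.2475/8.7000 = 0.71811 m/s/m

0.718 m/s/m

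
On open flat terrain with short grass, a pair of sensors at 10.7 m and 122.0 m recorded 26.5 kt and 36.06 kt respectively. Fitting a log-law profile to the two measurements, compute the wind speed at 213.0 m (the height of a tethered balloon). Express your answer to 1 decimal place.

Log law: V ∝ ln(z/z₀). From the pair, with r = V₁/V₂ = 0.73489,
ln z₀ = (ln z₁ − r·ln z₂)/(1 − r) = (2.3702 − 0.73489×4.8040)/0.26511 = -4.3761 → z₀ = 0.01257 m
V₃ = V₁ · ln(z₃/z₀)/ln(z₁/z₀) = 26.5 × 9.7374/6.7463 = 38.2490 kt

38.2 kt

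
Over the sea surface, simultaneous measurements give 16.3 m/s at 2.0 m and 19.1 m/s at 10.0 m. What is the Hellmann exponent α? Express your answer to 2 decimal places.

α ≈ 0.10

Power law: V₂/V₁ = (z₂/z₁)^α ⇒ α = ln(V₂/V₁) / ln(z₂/z₁)
α = ln(19.1/16.3) / ln(10.0/2.0) = ln(1.1718) / ln(5.0000)
  = 0.15852 / 1.60944 = 0.09850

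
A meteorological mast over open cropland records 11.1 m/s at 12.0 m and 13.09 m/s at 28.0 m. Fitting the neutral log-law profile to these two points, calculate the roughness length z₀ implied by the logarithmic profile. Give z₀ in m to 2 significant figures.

z₀ ≈ 0.11 m

Log law: V(z) ∝ ln(z/z₀). With r = V₁/V₂ = 11.1/13.09 = 0.84798,
r · ln(z₂/z₀) = ln(z₁/z₀) ⇒ ln z₀ = (ln z₁ − r·ln z₂)/(1 − r)
ln z₀ = (2.48491 − 0.84798×3.33220) / 0.15202 = -2.2412
z₀ = exp(-2.2412) = 0.1063 m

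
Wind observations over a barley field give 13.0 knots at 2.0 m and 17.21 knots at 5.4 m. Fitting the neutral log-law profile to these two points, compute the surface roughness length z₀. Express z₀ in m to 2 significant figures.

z₀ ≈ 0.093 m

Log law: V(z) ∝ ln(z/z₀). With r = V₁/V₂ = 13.0/17.21 = 0.75537,
r · ln(z₂/z₀) = ln(z₁/z₀) ⇒ ln z₀ = (ln z₁ − r·ln z₂)/(1 − r)
ln z₀ = (0.69315 − 0.75537×1.68640) / 0.24463 = -2.3739
z₀ = exp(-2.3739) = 0.09312 m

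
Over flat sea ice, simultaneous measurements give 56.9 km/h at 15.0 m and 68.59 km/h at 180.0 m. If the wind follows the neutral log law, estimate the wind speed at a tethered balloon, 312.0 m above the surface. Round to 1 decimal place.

71.2 km/h

Log law: V ∝ ln(z/z₀). From the pair, with r = V₁/V₂ = 0.82957,
ln z₀ = (ln z₁ − r·ln z₂)/(1 − r) = (2.7081 − 0.82957×5.1930)/0.17043 = -9.3870 → z₀ = 0.00008381 m
V₃ = V₁ · ln(z₃/z₀)/ln(z₁/z₀) = 56.9 × 15.1300/12.0951 = 71.1776 km/h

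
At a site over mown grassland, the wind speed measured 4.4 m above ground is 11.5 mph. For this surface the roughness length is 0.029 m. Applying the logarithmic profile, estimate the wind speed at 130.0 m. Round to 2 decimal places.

Log law: V(z) ∝ ln(z/z₀), so V₂/V₁ = ln(z₂/z₀) / ln(z₁/z₀).
ln(130.0/0.029) = 8.4080, ln(4.4/0.029) = 5.0221
V₂ = 11.5 × 8.4080/5.0221 = 11.5 × 1.6742 = 19.2534 mph

19.25 mph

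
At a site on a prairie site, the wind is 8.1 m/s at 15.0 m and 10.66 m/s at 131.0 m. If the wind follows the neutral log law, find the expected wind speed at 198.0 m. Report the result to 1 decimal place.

11.1 m/s

Log law: V ∝ ln(z/z₀). From the pair, with r = V₁/V₂ = 0.75985,
ln z₀ = (ln z₁ − r·ln z₂)/(1 − r) = (2.7081 − 0.75985×4.8752)/0.24015 = -4.1489 → z₀ = 0.01578 m
V₃ = V₁ · ln(z₃/z₀)/ln(z₁/z₀) = 8.1 × 9.4372/6.8570 = 11.1479 m/s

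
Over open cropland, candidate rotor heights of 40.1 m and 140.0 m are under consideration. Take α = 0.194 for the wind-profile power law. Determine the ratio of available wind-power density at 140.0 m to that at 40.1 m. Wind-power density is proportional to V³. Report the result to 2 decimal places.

2.07

Speed ratio: V_B/V_A = (z_B/z_A)^α = (140.0/40.1)^0.194 = (3.4913)^0.194 = 1.27450
Power-density ratio: P_B/P_A = (V_B/V_A)³ = (1.27450)³ = 2.07022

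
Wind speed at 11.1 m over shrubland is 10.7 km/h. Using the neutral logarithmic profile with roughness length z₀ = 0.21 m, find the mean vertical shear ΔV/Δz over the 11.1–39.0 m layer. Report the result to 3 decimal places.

Log law: V₂ = V₁ · ln(z₂/z₀)/ln(z₁/z₀) = 10.7 × 5.2242/3.9676 = 14.0889 km/h
ΔV/Δz = (14.0889 − 10.7)/(39.0 − 11.1) = 3.3889/27.9000 = 0.12147 km/h/m

0.121 km/h/m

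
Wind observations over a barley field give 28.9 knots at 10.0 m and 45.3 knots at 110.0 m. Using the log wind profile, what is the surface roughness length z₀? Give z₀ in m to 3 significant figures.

Log law: V(z) ∝ ln(z/z₀). With r = V₁/V₂ = 28.9/45.3 = 0.63797,
r · ln(z₂/z₀) = ln(z₁/z₀) ⇒ ln z₀ = (ln z₁ − r·ln z₂)/(1 − r)
ln z₀ = (2.30259 − 0.63797×4.70048) / 0.36203 = -1.9230
z₀ = exp(-1.9230) = 0.1462 m

z₀ ≈ 0.146 m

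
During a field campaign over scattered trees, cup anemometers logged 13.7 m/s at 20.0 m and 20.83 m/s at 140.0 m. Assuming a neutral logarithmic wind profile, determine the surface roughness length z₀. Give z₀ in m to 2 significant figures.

z₀ ≈ 0.48 m

Log law: V(z) ∝ ln(z/z₀). With r = V₁/V₂ = 13.7/20.83 = 0.65771,
r · ln(z₂/z₀) = ln(z₁/z₀) ⇒ ln z₀ = (ln z₁ − r·ln z₂)/(1 − r)
ln z₀ = (2.99573 − 0.65771×4.94164) / 0.34229 = -0.7433
z₀ = exp(-0.7433) = 0.4756 m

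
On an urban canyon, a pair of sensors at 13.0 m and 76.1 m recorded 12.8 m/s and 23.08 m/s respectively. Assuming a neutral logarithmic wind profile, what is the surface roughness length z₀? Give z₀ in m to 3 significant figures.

Log law: V(z) ∝ ln(z/z₀). With r = V₁/V₂ = 12.8/23.08 = 0.55459,
r · ln(z₂/z₀) = ln(z₁/z₀) ⇒ ln z₀ = (ln z₁ − r·ln z₂)/(1 − r)
ln z₀ = (2.56495 − 0.55459×4.33205) / 0.44541 = 0.3647
z₀ = exp(0.3647) = 1.440 m

z₀ ≈ 1.44 m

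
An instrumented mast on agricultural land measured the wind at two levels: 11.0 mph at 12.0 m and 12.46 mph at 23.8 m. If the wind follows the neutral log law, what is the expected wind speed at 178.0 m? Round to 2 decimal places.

16.75 mph

Log law: V ∝ ln(z/z₀). From the pair, with r = V₁/V₂ = 0.88283,
ln z₀ = (ln z₁ − r·ln z₂)/(1 − r) = (2.4849 − 0.88283×3.1697)/0.11717 = -2.6744 → z₀ = 0.06895 m
V₃ = V₁ · ln(z₃/z₀)/ln(z₁/z₀) = 11.0 × 7.8562/5.1593 = 16.7499 mph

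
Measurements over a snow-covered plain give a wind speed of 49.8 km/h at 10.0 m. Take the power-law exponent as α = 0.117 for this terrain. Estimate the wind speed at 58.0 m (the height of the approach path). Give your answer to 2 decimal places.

Power-law profile: V₂ = V₁ · (z₂/z₁)^α
V₂ = 49.8 × (58.0/10.0)^0.117 = 49.8 × (5.8000)^0.117
    = 49.8 × 1.2283 = 61.1717 km/h

61.17 km/h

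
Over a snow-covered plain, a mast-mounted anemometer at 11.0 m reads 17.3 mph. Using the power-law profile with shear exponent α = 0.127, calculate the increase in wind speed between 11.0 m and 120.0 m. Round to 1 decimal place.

6.1 mph

Power law: V₂ = V₁ · (z₂/z₁)^α = 17.3 × (10.9091)^0.127 = 23.4339 mph
ΔV = 23.4339 − 17.3 = 6.1339 mph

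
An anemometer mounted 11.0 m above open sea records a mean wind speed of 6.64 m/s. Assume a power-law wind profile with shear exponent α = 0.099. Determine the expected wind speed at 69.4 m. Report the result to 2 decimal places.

7.97 m/s

Power-law profile: V₂ = V₁ · (z₂/z₁)^α
V₂ = 6.64 × (69.4/11.0)^0.099 = 6.64 × (6.3091)^0.099
    = 6.64 × 1.2000 = 7.9683 m/s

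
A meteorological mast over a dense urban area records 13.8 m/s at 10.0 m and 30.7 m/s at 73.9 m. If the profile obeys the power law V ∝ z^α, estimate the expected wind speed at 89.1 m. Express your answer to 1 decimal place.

First find α: α = ln(V₂/V₁)/ln(z₂/z₁) = ln(30.7/13.8)/ln(73.9/10.0) = 0.79959/2.00013 = 0.3998
Extrapolate from 73.9 m to 89.1 m: V₃ = 30.7 × (89.1/73.9)^0.3998 = 30.7 × 1.0776 = 33.0836 m/s

33.1 m/s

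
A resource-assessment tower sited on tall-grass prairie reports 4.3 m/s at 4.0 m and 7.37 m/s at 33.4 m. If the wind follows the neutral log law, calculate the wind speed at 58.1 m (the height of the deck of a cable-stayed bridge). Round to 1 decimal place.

8.2 m/s

Log law: V ∝ ln(z/z₀). From the pair, with r = V₁/V₂ = 0.58345,
ln z₀ = (ln z₁ − r·ln z₂)/(1 − r) = (1.3863 − 0.58345×3.5086)/0.41655 = -1.5863 → z₀ = 0.2047 m
V₃ = V₁ · ln(z₃/z₀)/ln(z₁/z₀) = 4.3 × 5.6484/2.9725 = 8.1708 m/s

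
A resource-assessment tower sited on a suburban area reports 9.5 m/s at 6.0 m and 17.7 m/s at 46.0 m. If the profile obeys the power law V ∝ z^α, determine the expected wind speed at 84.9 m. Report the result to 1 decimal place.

First find α: α = ln(V₂/V₁)/ln(z₂/z₁) = ln(17.7/9.5)/ln(46.0/6.0) = 0.62227/2.03688 = 0.3055
Extrapolate from 46.0 m to 84.9 m: V₃ = 17.7 × (84.9/46.0)^0.3055 = 17.7 × 1.2059 = 21.3443 m/s

21.3 m/s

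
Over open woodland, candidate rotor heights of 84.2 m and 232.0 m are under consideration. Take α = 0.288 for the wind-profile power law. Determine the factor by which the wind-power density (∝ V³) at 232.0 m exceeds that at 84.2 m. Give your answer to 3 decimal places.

Speed ratio: V_B/V_A = (z_B/z_A)^α = (232.0/84.2)^0.288 = (2.7553)^0.288 = 1.33897
Power-density ratio: P_B/P_A = (V_B/V_A)³ = (1.33897)³ = 2.40056

2.401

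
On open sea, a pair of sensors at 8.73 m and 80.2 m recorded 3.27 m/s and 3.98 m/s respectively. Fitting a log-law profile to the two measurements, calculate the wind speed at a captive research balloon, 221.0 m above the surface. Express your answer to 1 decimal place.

Log law: V ∝ ln(z/z₀). From the pair, with r = V₁/V₂ = 0.82161,
ln z₀ = (ln z₁ − r·ln z₂)/(1 − r) = (2.1668 − 0.82161×4.3845)/0.17839 = -8.0474 → z₀ = 0.0003199 m
V₃ = V₁ · ln(z₃/z₀)/ln(z₁/z₀) = 3.27 × 13.4456/10.2142 = 4.3045 m/s

4.3 m/s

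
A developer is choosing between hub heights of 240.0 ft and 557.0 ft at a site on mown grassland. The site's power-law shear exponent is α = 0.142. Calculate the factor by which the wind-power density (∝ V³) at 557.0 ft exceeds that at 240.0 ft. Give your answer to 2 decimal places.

Speed ratio: V_B/V_A = (z_B/z_A)^α = (557.0/240.0)^0.142 = (2.3208)^0.142 = 1.12699
Power-density ratio: P_B/P_A = (V_B/V_A)³ = (1.12699)³ = 1.43141

1.43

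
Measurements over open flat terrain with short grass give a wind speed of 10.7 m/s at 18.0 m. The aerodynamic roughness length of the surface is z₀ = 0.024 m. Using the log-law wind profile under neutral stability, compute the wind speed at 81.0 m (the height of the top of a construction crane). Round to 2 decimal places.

13.13 m/s

Log law: V(z) ∝ ln(z/z₀), so V₂/V₁ = ln(z₂/z₀) / ln(z₁/z₀).
ln(81.0/0.024) = 8.1242, ln(18.0/0.024) = 6.6201
V₂ = 10.7 × 8.1242/6.6201 = 10.7 × 1.2272 = 13.1310 m/s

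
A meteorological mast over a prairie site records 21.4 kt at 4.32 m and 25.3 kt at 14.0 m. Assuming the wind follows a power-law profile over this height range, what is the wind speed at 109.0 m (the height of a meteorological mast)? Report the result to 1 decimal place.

33.9 kt

First find α: α = ln(V₂/V₁)/ln(z₂/z₁) = ln(25.3/21.4)/ln(14.0/4.32) = 0.16741/1.17580 = 0.1424
Extrapolate from 14.0 m to 109.0 m: V₃ = 25.3 × (109.0/14.0)^0.1424 = 25.3 × 1.3394 = 33.8864 kt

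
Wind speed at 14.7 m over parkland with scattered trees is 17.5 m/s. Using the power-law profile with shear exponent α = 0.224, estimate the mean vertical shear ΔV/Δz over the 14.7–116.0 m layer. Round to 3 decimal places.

0.102 m/s/m

Power law: V₂ = V₁ · (z₂/z₁)^α = 17.5 × (7.8912)^0.224 = 27.7970 m/s
ΔV/Δz = (27.7970 − 17.5)/(116.0 − 14.7) = 10.2970/101.3000 = 0.10165 m/s/m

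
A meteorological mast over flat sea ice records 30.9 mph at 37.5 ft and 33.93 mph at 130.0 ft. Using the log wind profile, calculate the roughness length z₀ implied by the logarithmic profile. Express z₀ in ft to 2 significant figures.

Log law: V(z) ∝ ln(z/z₀). With r = V₁/V₂ = 30.9/33.93 = 0.91070,
r · ln(z₂/z₀) = ln(z₁/z₀) ⇒ ln z₀ = (ln z₁ − r·ln z₂)/(1 − r)
ln z₀ = (3.62434 − 0.91070×4.86753) / 0.08930 = -9.0538
z₀ = exp(-9.0538) = 0.0001169 ft

z₀ ≈ 0.00012 ft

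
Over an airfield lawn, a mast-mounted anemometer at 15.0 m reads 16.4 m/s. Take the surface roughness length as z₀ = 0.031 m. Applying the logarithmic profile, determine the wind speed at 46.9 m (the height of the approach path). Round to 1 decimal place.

Log law: V(z) ∝ ln(z/z₀), so V₂/V₁ = ln(z₂/z₀) / ln(z₁/z₀).
ln(46.9/0.031) = 7.3218, ln(15.0/0.031) = 6.1818
V₂ = 16.4 × 7.3218/6.1818 = 16.4 × 1.1844 = 19.4243 m/s

19.4 m/s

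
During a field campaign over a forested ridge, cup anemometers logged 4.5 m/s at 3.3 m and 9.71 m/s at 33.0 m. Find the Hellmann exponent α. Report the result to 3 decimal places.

Power law: V₂/V₁ = (z₂/z₁)^α ⇒ α = ln(V₂/V₁) / ln(z₂/z₁)
α = ln(9.71/4.5) / ln(33.0/3.3) = ln(2.1578) / ln(10.0000)
  = 0.76908 / 2.30259 = 0.33401

α ≈ 0.334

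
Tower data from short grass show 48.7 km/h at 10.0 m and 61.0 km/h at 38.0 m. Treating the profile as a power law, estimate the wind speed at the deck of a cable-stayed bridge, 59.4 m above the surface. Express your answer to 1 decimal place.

65.8 km/h

First find α: α = ln(V₂/V₁)/ln(z₂/z₁) = ln(61.0/48.7)/ln(38.0/10.0) = 0.22519/1.33500 = 0.1687
Extrapolate from 38.0 m to 59.4 m: V₃ = 61.0 × (59.4/38.0)^0.1687 = 61.0 × 1.0783 = 65.7741 km/h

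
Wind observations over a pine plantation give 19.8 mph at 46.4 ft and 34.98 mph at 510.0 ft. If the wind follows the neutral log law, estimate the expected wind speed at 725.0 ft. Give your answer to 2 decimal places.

Log law: V ∝ ln(z/z₀). From the pair, with r = V₁/V₂ = 0.56604,
ln z₀ = (ln z₁ − r·ln z₂)/(1 − r) = (3.8373 − 0.56604×6.2344)/0.43396 = 0.7106 → z₀ = 2.035 ft
V₃ = V₁ · ln(z₃/z₀)/ln(z₁/z₀) = 19.8 × 5.8755/3.1267 = 37.2076 mph

37.21 mph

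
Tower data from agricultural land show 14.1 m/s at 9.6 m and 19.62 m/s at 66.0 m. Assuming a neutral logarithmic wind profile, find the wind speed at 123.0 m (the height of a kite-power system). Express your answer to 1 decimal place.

Log law: V ∝ ln(z/z₀). From the pair, with r = V₁/V₂ = 0.71865,
ln z₀ = (ln z₁ − r·ln z₂)/(1 − r) = (2.2618 − 0.71865×4.1897)/0.28135 = -2.6627 → z₀ = 0.06976 m
V₃ = V₁ · ln(z₃/z₀)/ln(z₁/z₀) = 14.1 × 7.4749/4.9245 = 21.4024 m/s

21.4 m/s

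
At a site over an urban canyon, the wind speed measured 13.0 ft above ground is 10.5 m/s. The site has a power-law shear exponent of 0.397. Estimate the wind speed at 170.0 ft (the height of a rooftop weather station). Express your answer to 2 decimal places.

Power-law profile: V₂ = V₁ · (z₂/z₁)^α
V₂ = 10.5 × (170.0/13.0)^0.397 = 10.5 × (13.0769)^0.397
    = 10.5 × 2.7749 = 29.1368 m/s

29.14 m/s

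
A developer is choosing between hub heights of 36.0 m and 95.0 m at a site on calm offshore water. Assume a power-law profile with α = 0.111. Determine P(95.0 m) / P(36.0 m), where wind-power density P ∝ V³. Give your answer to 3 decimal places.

Speed ratio: V_B/V_A = (z_B/z_A)^α = (95.0/36.0)^0.111 = (2.6389)^0.111 = 1.11372
Power-density ratio: P_B/P_A = (V_B/V_A)³ = (1.11372)³ = 1.38144

1.381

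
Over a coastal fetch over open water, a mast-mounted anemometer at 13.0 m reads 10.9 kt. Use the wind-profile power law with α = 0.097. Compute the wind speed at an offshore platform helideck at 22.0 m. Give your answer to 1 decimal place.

11.5 kt

Power-law profile: V₂ = V₁ · (z₂/z₁)^α
V₂ = 10.9 × (22.0/13.0)^0.097 = 10.9 × (1.6923)^0.097
    = 10.9 × 1.0524 = 11.4707 kt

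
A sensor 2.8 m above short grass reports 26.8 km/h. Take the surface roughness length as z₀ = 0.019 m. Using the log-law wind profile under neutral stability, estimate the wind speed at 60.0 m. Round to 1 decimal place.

43.3 km/h

Log law: V(z) ∝ ln(z/z₀), so V₂/V₁ = ln(z₂/z₀) / ln(z₁/z₀).
ln(60.0/0.019) = 8.0577, ln(2.8/0.019) = 4.9929
V₂ = 26.8 × 8.0577/4.9929 = 26.8 × 1.6138 = 43.2502 km/h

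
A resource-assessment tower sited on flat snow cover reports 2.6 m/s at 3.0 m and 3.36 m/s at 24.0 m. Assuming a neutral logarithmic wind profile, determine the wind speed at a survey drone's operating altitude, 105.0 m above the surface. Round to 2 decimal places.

3.90 m/s

Log law: V ∝ ln(z/z₀). From the pair, with r = V₁/V₂ = 0.77381,
ln z₀ = (ln z₁ − r·ln z₂)/(1 − r) = (1.0986 − 0.77381×3.1781)/0.22619 = -6.0153 → z₀ = 0.002441 m
V₃ = V₁ · ln(z₃/z₀)/ln(z₁/z₀) = 2.6 × 10.6692/7.1139 = 3.8994 m/s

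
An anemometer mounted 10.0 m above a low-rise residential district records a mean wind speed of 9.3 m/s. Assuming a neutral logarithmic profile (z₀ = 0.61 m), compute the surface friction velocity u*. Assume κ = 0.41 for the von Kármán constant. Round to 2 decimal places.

Log law: V(z) = (u*/κ) · ln(z/z₀) ⇒ u* = κ · V / ln(z/z₀)
u* = 0.41 × 9.3 / ln(10.0/0.61) = 0.41 × 9.3 / 2.7969
   = 3.8130 / 2.7969 = 1.3633 m/s

u* ≈ 1.36 m/s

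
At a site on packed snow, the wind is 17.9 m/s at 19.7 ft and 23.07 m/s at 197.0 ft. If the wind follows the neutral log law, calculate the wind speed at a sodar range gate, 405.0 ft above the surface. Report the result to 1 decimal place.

24.7 m/s

Log law: V ∝ ln(z/z₀). From the pair, with r = V₁/V₂ = 0.77590,
ln z₀ = (ln z₁ − r·ln z₂)/(1 − r) = (2.9806 − 0.77590×5.2832)/0.22410 = -4.9916 → z₀ = 0.006795 ft
V₃ = V₁ · ln(z₃/z₀)/ln(z₁/z₀) = 17.9 × 10.9955/7.9722 = 24.6882 m/s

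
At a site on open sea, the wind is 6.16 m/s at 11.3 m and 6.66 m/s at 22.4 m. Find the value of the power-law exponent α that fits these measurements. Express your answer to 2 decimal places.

α ≈ 0.11

Power law: V₂/V₁ = (z₂/z₁)^α ⇒ α = ln(V₂/V₁) / ln(z₂/z₁)
α = ln(6.66/6.16) / ln(22.4/11.3) = ln(1.0812) / ln(1.9823)
  = 0.07804 / 0.68426 = 0.11405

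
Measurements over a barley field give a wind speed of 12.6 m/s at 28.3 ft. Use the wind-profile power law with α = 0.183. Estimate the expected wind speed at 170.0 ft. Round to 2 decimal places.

17.49 m/s

Power-law profile: V₂ = V₁ · (z₂/z₁)^α
V₂ = 12.6 × (170.0/28.3)^0.183 = 12.6 × (6.0071)^0.183
    = 12.6 × 1.3883 = 17.4931 m/s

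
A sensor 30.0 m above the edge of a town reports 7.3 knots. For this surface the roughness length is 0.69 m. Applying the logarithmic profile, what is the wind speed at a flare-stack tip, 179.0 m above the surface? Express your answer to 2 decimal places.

10.76 knots

Log law: V(z) ∝ ln(z/z₀), so V₂/V₁ = ln(z₂/z₀) / ln(z₁/z₀).
ln(179.0/0.69) = 5.5584, ln(30.0/0.69) = 3.7723
V₂ = 7.3 × 5.5584/3.7723 = 7.3 × 1.4735 = 10.7566 knots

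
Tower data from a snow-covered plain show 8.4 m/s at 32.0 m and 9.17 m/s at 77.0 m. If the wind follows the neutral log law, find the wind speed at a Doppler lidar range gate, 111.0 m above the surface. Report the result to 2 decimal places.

9.49 m/s

Log law: V ∝ ln(z/z₀). From the pair, with r = V₁/V₂ = 0.91603,
ln z₀ = (ln z₁ − r·ln z₂)/(1 − r) = (3.4657 − 0.91603×4.3438)/0.08397 = -6.1132 → z₀ = 0.002213 m
V₃ = V₁ · ln(z₃/z₀)/ln(z₁/z₀) = 8.4 × 10.8227/9.5789 = 9.4907 m/s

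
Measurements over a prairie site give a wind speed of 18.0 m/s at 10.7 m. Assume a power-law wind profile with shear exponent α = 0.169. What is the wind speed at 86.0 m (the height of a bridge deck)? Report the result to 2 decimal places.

25.60 m/s

Power-law profile: V₂ = V₁ · (z₂/z₁)^α
V₂ = 18.0 × (86.0/10.7)^0.169 = 18.0 × (8.0374)^0.169
    = 18.0 × 1.4222 = 25.5998 m/s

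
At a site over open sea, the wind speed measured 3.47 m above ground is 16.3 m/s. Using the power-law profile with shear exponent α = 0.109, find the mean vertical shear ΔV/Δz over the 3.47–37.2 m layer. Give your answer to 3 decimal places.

Power law: V₂ = V₁ · (z₂/z₁)^α = 16.3 × (10.7205)^0.109 = 21.1096 m/s
ΔV/Δz = (21.1096 − 16.3)/(37.2 − 3.47) = 4.8096/33.7300 = 0.14259 m/s/m

0.143 m/s/m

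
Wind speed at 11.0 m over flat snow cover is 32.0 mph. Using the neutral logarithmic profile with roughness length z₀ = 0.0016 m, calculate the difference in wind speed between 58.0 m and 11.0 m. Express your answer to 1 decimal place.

Log law: V₂ = V₁ · ln(z₂/z₀)/ln(z₁/z₀) = 32.0 × 10.4982/8.8356 = 38.0212 mph
ΔV = 38.0212 − 32.0 = 6.0212 mph

6.0 mph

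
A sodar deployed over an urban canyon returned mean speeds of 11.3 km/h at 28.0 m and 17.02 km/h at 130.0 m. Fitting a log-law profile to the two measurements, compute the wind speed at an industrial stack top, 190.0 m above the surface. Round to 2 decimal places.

18.43 km/h

Log law: V ∝ ln(z/z₀). From the pair, with r = V₁/V₂ = 0.66392,
ln z₀ = (ln z₁ − r·ln z₂)/(1 − r) = (3.3322 − 0.66392×4.8675)/0.33608 = 0.2991 → z₀ = 1.349 m
V₃ = V₁ · ln(z₃/z₀)/ln(z₁/z₀) = 11.3 × 4.9479/3.0331 = 18.4338 km/h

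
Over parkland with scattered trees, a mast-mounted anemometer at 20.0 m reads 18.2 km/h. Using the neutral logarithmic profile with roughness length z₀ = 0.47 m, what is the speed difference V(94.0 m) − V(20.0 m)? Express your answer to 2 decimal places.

Log law: V₂ = V₁ · ln(z₂/z₀)/ln(z₁/z₀) = 18.2 × 5.2983/3.7508 = 25.7093 km/h
ΔV = 25.7093 − 18.2 = 7.5093 km/h

7.51 km/h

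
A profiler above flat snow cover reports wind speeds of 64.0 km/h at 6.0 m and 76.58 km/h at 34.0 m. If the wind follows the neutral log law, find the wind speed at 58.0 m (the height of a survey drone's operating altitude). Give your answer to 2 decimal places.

Log law: V ∝ ln(z/z₀). From the pair, with r = V₁/V₂ = 0.83573,
ln z₀ = (ln z₁ − r·ln z₂)/(1 − r) = (1.7918 − 0.83573×3.5264)/0.16427 = -7.0329 → z₀ = 0.0008824 m
V₃ = V₁ · ln(z₃/z₀)/ln(z₁/z₀) = 64.0 × 11.0934/8.8247 = 80.4534 km/h

80.45 km/h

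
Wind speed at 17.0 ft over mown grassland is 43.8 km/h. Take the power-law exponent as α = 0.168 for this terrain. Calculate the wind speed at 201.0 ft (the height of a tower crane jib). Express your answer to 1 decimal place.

Power-law profile: V₂ = V₁ · (z₂/z₁)^α
V₂ = 43.8 × (201.0/17.0)^0.168 = 43.8 × (11.8235)^0.168
    = 43.8 × 1.5143 = 66.3278 km/h

66.3 km/h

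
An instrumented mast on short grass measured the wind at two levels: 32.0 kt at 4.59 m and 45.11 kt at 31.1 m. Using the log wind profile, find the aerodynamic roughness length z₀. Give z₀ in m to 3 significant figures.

z₀ ≈ 0.0430 m

Log law: V(z) ∝ ln(z/z₀). With r = V₁/V₂ = 32.0/45.11 = 0.70938,
r · ln(z₂/z₀) = ln(z₁/z₀) ⇒ ln z₀ = (ln z₁ − r·ln z₂)/(1 − r)
ln z₀ = (1.52388 − 0.70938×3.43721) / 0.29062 = -3.1463
z₀ = exp(-3.1463) = 0.04301 m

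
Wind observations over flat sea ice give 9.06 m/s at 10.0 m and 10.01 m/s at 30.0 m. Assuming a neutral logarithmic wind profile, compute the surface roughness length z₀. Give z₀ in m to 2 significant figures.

Log law: V(z) ∝ ln(z/z₀). With r = V₁/V₂ = 9.06/10.01 = 0.90509,
r · ln(z₂/z₀) = ln(z₁/z₀) ⇒ ln z₀ = (ln z₁ − r·ln z₂)/(1 − r)
ln z₀ = (2.30259 − 0.90509×3.40120) / 0.09491 = -8.1747
z₀ = exp(-8.1747) = 0.0002817 m

z₀ ≈ 0.00028 m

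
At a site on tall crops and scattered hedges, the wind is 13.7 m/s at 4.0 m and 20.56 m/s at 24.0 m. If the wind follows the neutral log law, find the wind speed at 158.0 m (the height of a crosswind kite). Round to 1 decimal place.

27.8 m/s

Log law: V ∝ ln(z/z₀). From the pair, with r = V₁/V₂ = 0.66634,
ln z₀ = (ln z₁ − r·ln z₂)/(1 − r) = (1.3863 − 0.66634×3.1781)/0.33366 = -2.1920 → z₀ = 0.1117 m
V₃ = V₁ · ln(z₃/z₀)/ln(z₁/z₀) = 13.7 × 7.2546/3.5783 = 27.7752 m/s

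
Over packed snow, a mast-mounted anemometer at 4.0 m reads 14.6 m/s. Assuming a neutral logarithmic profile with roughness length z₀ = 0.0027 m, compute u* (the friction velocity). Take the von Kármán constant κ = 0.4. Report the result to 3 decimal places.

Log law: V(z) = (u*/κ) · ln(z/z₀) ⇒ u* = κ · V / ln(z/z₀)
u* = 0.4 × 14.6 / ln(4.0/0.0027) = 0.4 × 14.6 / 7.3008
   = 5.8400 / 7.3008 = 0.7999 m/s

u* ≈ 0.800 m/s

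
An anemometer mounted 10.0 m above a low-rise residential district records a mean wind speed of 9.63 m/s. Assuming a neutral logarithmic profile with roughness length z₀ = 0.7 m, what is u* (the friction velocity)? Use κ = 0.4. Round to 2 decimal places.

Log law: V(z) = (u*/κ) · ln(z/z₀) ⇒ u* = κ · V / ln(z/z₀)
u* = 0.4 × 9.63 / ln(10.0/0.7) = 0.4 × 9.63 / 2.6593
   = 3.8520 / 2.6593 = 1.4485 m/s

u* ≈ 1.45 m/s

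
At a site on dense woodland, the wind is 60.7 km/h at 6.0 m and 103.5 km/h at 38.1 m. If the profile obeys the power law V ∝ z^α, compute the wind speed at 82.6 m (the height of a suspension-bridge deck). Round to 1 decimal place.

First find α: α = ln(V₂/V₁)/ln(z₂/z₁) = ln(103.5/60.7)/ln(38.1/6.0) = 0.53363/1.84845 = 0.2887
Extrapolate from 38.1 m to 82.6 m: V₃ = 103.5 × (82.6/38.1)^0.2887 = 103.5 × 1.2503 = 129.4064 km/h

129.4 km/h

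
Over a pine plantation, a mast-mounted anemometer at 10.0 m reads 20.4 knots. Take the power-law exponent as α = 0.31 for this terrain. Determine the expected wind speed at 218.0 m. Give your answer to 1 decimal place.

53.0 knots

Power-law profile: V₂ = V₁ · (z₂/z₁)^α
V₂ = 20.4 × (218.0/10.0)^0.31 = 20.4 × (21.8000)^0.31
    = 20.4 × 2.5997 = 53.0337 knots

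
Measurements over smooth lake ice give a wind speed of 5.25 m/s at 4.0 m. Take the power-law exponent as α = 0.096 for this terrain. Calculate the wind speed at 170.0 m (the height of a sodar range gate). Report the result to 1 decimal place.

Power-law profile: V₂ = V₁ · (z₂/z₁)^α
V₂ = 5.25 × (170.0/4.0)^0.096 = 5.25 × (42.5000)^0.096
    = 5.25 × 1.4333 = 7.5246 m/s

7.5 m/s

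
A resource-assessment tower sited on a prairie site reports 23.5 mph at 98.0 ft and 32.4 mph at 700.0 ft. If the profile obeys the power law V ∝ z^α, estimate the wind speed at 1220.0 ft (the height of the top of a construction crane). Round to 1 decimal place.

First find α: α = ln(V₂/V₁)/ln(z₂/z₁) = ln(32.4/23.5)/ln(700.0/98.0) = 0.32116/1.96611 = 0.1633
Extrapolate from 700.0 ft to 1220.0 ft: V₃ = 32.4 × (1220.0/700.0)^0.1633 = 32.4 × 1.0950 = 35.4776 mph

35.5 mph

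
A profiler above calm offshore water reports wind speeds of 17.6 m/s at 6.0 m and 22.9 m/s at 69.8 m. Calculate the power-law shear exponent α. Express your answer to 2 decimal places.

α ≈ 0.11

Power law: V₂/V₁ = (z₂/z₁)^α ⇒ α = ln(V₂/V₁) / ln(z₂/z₁)
α = ln(22.9/17.6) / ln(69.8/6.0) = ln(1.3011) / ln(11.6333)
  = 0.26324 / 2.45387 = 0.10727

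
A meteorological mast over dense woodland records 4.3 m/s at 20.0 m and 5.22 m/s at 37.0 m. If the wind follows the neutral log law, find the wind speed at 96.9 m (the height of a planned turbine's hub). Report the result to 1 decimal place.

6.7 m/s

Log law: V ∝ ln(z/z₀). From the pair, with r = V₁/V₂ = 0.82375,
ln z₀ = (ln z₁ − r·ln z₂)/(1 − r) = (2.9957 − 0.82375×3.6109)/0.17625 = 0.1204 → z₀ = 1.128 m
V₃ = V₁ · ln(z₃/z₀)/ln(z₁/z₀) = 4.3 × 4.4533/2.8753 = 6.6598 m/s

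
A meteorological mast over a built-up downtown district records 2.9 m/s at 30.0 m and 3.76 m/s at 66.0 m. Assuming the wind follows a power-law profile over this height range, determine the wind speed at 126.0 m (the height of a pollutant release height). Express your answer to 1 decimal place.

First find α: α = ln(V₂/V₁)/ln(z₂/z₁) = ln(3.76/2.9)/ln(66.0/30.0) = 0.25971/0.78846 = 0.3294
Extrapolate from 66.0 m to 126.0 m: V₃ = 3.76 × (126.0/66.0)^0.3294 = 3.76 × 1.2374 = 4.6525 m/s

4.7 m/s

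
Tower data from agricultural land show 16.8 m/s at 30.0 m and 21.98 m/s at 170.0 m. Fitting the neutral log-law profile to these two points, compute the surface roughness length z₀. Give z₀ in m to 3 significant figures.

z₀ ≈ 0.108 m

Log law: V(z) ∝ ln(z/z₀). With r = V₁/V₂ = 16.8/21.98 = 0.76433,
r · ln(z₂/z₀) = ln(z₁/z₀) ⇒ ln z₀ = (ln z₁ − r·ln z₂)/(1 − r)
ln z₀ = (3.40120 − 0.76433×5.13580) / 0.23567 = -2.2245
z₀ = exp(-2.2245) = 0.1081 m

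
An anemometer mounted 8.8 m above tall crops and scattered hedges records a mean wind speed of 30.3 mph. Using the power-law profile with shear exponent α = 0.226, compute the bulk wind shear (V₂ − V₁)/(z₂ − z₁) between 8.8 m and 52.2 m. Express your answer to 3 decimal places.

Power law: V₂ = V₁ · (z₂/z₁)^α = 30.3 × (5.9318)^0.226 = 45.3089 mph
ΔV/Δz = (45.3089 − 30.3)/(52.2 − 8.8) = 15.0089/43.4000 = 0.34583 mph/m

0.346 mph/m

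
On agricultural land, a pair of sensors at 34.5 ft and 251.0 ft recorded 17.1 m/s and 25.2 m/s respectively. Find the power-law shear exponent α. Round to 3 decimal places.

α ≈ 0.195

Power law: V₂/V₁ = (z₂/z₁)^α ⇒ α = ln(V₂/V₁) / ln(z₂/z₁)
α = ln(25.2/17.1) / ln(251.0/34.5) = ln(1.4737) / ln(7.2754)
  = 0.38777 / 1.98449 = 0.19540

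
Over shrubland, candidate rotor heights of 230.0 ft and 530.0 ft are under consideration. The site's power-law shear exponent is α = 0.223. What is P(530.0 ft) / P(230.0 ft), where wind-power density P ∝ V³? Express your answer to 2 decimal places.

1.75

Speed ratio: V_B/V_A = (z_B/z_A)^α = (530.0/230.0)^0.223 = (2.3043)^0.223 = 1.20461
Power-density ratio: P_B/P_A = (V_B/V_A)³ = (1.20461)³ = 1.74801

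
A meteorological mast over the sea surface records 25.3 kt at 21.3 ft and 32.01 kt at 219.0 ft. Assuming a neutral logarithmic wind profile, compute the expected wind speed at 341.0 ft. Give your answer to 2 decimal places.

33.29 kt

Log law: V ∝ ln(z/z₀). From the pair, with r = V₁/V₂ = 0.79038,
ln z₀ = (ln z₁ − r·ln z₂)/(1 − r) = (3.0587 − 0.79038×5.3891)/0.20962 = -5.7279 → z₀ = 0.003254 ft
V₃ = V₁ · ln(z₃/z₀)/ln(z₁/z₀) = 25.3 × 11.5598/8.7866 = 33.2850 kt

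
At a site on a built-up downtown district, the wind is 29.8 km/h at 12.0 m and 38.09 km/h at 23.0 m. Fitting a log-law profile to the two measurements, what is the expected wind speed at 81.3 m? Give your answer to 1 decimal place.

Log law: V ∝ ln(z/z₀). From the pair, with r = V₁/V₂ = 0.78236,
ln z₀ = (ln z₁ − r·ln z₂)/(1 − r) = (2.4849 − 0.78236×3.1355)/0.21764 = 0.1462 → z₀ = 1.157 m
V₃ = V₁ · ln(z₃/z₀)/ln(z₁/z₀) = 29.8 × 4.2519/2.3387 = 54.1791 km/h

54.2 km/h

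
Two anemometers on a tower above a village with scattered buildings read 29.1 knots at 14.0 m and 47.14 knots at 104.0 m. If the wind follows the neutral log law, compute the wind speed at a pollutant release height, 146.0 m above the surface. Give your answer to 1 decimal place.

Log law: V ∝ ln(z/z₀). From the pair, with r = V₁/V₂ = 0.61731,
ln z₀ = (ln z₁ − r·ln z₂)/(1 − r) = (2.6391 − 0.61731×4.6444)/0.38269 = -0.5957 → z₀ = 0.5512 m
V₃ = V₁ · ln(z₃/z₀)/ln(z₁/z₀) = 29.1 × 5.5793/3.2348 = 50.1916 knots

50.2 knots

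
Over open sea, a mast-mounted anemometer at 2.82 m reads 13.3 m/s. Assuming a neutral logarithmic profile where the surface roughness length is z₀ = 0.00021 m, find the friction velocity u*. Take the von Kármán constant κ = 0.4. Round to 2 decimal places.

Log law: V(z) = (u*/κ) · ln(z/z₀) ⇒ u* = κ · V / ln(z/z₀)
u* = 0.4 × 13.3 / ln(2.82/0.00021) = 0.4 × 13.3 / 9.5051
   = 5.3200 / 9.5051 = 0.5597 m/s

u* ≈ 0.56 m/s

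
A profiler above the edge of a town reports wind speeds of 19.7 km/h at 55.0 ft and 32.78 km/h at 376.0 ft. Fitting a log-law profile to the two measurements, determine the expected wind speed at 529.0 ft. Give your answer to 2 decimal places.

35.10 km/h

Log law: V ∝ ln(z/z₀). From the pair, with r = V₁/V₂ = 0.60098,
ln z₀ = (ln z₁ − r·ln z₂)/(1 − r) = (4.0073 − 0.60098×5.9296)/0.39902 = 1.1122 → z₀ = 3.041 ft
V₃ = V₁ · ln(z₃/z₀)/ln(z₁/z₀) = 19.7 × 5.1588/2.8951 = 35.1031 km/h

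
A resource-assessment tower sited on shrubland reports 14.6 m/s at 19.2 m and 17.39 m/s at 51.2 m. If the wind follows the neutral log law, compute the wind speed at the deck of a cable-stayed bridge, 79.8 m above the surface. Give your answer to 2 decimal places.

18.65 m/s

Log law: V ∝ ln(z/z₀). From the pair, with r = V₁/V₂ = 0.83956,
ln z₀ = (ln z₁ − r·ln z₂)/(1 − r) = (2.9549 − 0.83956×3.9357)/0.16044 = -2.1777 → z₀ = 0.1133 m
V₃ = V₁ · ln(z₃/z₀)/ln(z₁/z₀) = 14.6 × 6.5573/5.1327 = 18.6524 m/s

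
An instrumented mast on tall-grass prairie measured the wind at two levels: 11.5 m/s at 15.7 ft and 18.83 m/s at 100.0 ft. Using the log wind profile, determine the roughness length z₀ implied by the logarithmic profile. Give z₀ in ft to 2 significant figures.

z₀ ≈ 0.86 ft

Log law: V(z) ∝ ln(z/z₀). With r = V₁/V₂ = 11.5/18.83 = 0.61073,
r · ln(z₂/z₀) = ln(z₁/z₀) ⇒ ln z₀ = (ln z₁ − r·ln z₂)/(1 − r)
ln z₀ = (2.75366 − 0.61073×4.60517) / 0.38927 = -0.1512
z₀ = exp(-0.1512) = 0.8597 ft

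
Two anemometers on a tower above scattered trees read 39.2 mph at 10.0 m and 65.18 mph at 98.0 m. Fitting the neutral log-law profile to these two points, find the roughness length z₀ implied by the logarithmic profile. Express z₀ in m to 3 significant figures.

Log law: V(z) ∝ ln(z/z₀). With r = V₁/V₂ = 39.2/65.18 = 0.60141,
r · ln(z₂/z₀) = ln(z₁/z₀) ⇒ ln z₀ = (ln z₁ − r·ln z₂)/(1 − r)
ln z₀ = (2.30259 − 0.60141×4.58497) / 0.39859 = -1.1412
z₀ = exp(-1.1412) = 0.3194 m

z₀ ≈ 0.319 m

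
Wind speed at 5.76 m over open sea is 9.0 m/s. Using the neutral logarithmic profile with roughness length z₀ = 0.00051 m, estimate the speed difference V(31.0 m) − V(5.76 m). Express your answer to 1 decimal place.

1.6 m/s

Log law: V₂ = V₁ · ln(z₂/z₀)/ln(z₁/z₀) = 9.0 × 11.0151/9.3320 = 10.6232 m/s
ΔV = 10.6232 − 9.0 = 1.6232 m/s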